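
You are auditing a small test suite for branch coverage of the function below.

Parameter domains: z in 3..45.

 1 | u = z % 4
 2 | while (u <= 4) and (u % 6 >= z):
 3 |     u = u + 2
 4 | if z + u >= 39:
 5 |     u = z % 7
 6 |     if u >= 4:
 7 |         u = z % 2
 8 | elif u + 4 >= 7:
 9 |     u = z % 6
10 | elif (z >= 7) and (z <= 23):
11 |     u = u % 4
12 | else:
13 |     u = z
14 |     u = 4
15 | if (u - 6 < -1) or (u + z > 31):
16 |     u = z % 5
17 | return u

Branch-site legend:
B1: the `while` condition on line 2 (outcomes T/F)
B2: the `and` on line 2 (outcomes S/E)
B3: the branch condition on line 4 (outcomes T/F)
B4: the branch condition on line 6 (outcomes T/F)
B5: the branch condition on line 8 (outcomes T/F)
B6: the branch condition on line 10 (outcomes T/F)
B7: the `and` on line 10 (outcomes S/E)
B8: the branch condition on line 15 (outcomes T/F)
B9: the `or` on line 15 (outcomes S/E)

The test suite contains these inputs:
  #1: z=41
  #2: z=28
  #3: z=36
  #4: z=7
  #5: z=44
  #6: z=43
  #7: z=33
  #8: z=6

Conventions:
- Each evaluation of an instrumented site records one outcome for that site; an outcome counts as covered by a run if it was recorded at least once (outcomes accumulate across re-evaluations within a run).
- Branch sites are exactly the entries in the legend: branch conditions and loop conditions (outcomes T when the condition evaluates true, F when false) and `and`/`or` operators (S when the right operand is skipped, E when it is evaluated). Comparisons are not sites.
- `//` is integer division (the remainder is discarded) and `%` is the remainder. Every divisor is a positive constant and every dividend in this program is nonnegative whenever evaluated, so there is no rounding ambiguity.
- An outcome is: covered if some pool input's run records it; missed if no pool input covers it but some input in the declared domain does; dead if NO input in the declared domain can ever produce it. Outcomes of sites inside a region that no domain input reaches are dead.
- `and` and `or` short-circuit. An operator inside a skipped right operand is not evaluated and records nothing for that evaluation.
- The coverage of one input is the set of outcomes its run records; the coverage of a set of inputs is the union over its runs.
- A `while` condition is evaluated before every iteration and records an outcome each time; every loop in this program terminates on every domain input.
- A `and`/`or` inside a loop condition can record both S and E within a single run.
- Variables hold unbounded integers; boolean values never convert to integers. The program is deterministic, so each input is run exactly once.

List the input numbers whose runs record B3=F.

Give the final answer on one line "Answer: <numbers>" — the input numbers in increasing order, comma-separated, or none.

input #1 (z=41): never hits B3=F
input #2 (z=28): hits B3=F
input #3 (z=36): hits B3=F
input #4 (z=7): hits B3=F
input #5 (z=44): never hits B3=F
input #6 (z=43): never hits B3=F
input #7 (z=33): hits B3=F
input #8 (z=6): hits B3=F

Answer: 2, 3, 4, 7, 8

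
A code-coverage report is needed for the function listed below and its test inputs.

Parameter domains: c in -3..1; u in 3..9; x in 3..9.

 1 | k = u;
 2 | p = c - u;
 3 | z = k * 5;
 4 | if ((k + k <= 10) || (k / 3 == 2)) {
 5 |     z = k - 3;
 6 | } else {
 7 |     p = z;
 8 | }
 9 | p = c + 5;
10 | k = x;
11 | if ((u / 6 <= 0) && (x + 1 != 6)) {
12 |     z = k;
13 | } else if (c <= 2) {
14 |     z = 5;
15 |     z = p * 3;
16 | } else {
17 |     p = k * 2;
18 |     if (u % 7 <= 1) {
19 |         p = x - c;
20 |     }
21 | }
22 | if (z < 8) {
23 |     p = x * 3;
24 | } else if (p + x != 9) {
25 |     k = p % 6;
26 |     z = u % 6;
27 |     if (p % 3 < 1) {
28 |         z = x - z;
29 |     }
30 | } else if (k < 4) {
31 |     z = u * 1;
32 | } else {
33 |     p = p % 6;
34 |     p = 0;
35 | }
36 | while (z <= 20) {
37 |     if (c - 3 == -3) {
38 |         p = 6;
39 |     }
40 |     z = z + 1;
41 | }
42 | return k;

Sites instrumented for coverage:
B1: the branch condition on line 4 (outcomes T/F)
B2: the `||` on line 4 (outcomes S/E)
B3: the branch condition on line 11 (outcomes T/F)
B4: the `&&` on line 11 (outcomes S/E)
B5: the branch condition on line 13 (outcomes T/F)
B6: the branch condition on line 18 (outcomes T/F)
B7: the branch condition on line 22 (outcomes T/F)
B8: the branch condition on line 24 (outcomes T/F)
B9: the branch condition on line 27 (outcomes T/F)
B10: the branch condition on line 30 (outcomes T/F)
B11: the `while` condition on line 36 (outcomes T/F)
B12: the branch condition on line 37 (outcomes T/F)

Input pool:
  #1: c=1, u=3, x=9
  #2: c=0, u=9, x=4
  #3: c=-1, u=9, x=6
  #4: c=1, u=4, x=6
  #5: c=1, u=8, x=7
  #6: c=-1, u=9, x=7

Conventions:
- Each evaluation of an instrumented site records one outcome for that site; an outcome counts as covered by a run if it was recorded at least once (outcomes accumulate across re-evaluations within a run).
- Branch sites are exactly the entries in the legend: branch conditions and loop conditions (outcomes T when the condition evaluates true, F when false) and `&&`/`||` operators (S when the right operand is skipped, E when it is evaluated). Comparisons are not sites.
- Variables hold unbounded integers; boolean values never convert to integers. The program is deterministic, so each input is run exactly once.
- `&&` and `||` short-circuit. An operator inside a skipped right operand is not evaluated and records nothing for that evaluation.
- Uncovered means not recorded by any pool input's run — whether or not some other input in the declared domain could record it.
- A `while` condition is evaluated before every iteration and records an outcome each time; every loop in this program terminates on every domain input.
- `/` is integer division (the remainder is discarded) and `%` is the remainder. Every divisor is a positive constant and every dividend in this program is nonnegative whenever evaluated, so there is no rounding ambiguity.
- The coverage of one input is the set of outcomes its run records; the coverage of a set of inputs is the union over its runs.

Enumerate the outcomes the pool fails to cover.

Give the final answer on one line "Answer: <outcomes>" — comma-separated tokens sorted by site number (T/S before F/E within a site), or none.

input #1, c=1, u=3, x=9: events B2->S, B1->T, B4->E, B3->T, B7->F, B8->T, B9->T, B11->T, B12->F, B11->T, B12->F, B11->T, B12->F, B11->T, ...; outcomes B1=T, B2=S, B3=T, B4=E, B7=F, B8=T, B9=T, B11=T, B11=F, B12=F
input #2, c=0, u=9, x=4: events B2->E, B1->F, B4->S, B3->F, B5->T, B7->F, B8->F, B10->F, B11->T, B12->T, B11->T, B12->T, B11->T, B12->T, ...; outcomes B1=F, B2=E, B3=F, B4=S, B5=T, B7=F, B8=F, B10=F, B11=T, B11=F, B12=T
input #3, c=-1, u=9, x=6: events B2->E, B1->F, B4->S, B3->F, B5->T, B7->F, B8->T, B9->F, B11->T, B12->F, B11->T, B12->F, B11->T, B12->F, ...; outcomes B1=F, B2=E, B3=F, B4=S, B5=T, B7=F, B8=T, B9=F, B11=T, B11=F, B12=F
input #4, c=1, u=4, x=6: events B2->S, B1->T, B4->E, B3->T, B7->T, B11->T, B12->F, B11->T, B12->F, B11->T, B12->F, B11->T, B12->F, B11->T, ...; outcomes B1=T, B2=S, B3=T, B4=E, B7=T, B11=T, B11=F, B12=F
input #5, c=1, u=8, x=7: events B2->E, B1->T, B4->S, B3->F, B5->T, B7->F, B8->T, B9->T, B11->T, B12->F, B11->T, B12->F, B11->T, B12->F, ...; outcomes B1=T, B2=E, B3=F, B4=S, B5=T, B7=F, B8=T, B9=T, B11=T, B11=F, B12=F
input #6, c=-1, u=9, x=7: events B2->E, B1->F, B4->S, B3->F, B5->T, B7->F, B8->T, B9->F, B11->T, B12->F, B11->T, B12->F, B11->T, B12->F, ...; outcomes B1=F, B2=E, B3=F, B4=S, B5=T, B7=F, B8=T, B9=F, B11=T, B11=F, B12=F
union over the pool: B1=T, B1=F, B2=S, B2=E, B3=T, B3=F, B4=S, B4=E, B5=T, B7=T, B7=F, B8=T, B8=F, B9=T, B9=F, B10=F, B11=T, B11=F, B12=T, B12=F
uncovered (4 of 24): B5=F, B6=T, B6=F, B10=T

Answer: B5=F, B6=T, B6=F, B10=T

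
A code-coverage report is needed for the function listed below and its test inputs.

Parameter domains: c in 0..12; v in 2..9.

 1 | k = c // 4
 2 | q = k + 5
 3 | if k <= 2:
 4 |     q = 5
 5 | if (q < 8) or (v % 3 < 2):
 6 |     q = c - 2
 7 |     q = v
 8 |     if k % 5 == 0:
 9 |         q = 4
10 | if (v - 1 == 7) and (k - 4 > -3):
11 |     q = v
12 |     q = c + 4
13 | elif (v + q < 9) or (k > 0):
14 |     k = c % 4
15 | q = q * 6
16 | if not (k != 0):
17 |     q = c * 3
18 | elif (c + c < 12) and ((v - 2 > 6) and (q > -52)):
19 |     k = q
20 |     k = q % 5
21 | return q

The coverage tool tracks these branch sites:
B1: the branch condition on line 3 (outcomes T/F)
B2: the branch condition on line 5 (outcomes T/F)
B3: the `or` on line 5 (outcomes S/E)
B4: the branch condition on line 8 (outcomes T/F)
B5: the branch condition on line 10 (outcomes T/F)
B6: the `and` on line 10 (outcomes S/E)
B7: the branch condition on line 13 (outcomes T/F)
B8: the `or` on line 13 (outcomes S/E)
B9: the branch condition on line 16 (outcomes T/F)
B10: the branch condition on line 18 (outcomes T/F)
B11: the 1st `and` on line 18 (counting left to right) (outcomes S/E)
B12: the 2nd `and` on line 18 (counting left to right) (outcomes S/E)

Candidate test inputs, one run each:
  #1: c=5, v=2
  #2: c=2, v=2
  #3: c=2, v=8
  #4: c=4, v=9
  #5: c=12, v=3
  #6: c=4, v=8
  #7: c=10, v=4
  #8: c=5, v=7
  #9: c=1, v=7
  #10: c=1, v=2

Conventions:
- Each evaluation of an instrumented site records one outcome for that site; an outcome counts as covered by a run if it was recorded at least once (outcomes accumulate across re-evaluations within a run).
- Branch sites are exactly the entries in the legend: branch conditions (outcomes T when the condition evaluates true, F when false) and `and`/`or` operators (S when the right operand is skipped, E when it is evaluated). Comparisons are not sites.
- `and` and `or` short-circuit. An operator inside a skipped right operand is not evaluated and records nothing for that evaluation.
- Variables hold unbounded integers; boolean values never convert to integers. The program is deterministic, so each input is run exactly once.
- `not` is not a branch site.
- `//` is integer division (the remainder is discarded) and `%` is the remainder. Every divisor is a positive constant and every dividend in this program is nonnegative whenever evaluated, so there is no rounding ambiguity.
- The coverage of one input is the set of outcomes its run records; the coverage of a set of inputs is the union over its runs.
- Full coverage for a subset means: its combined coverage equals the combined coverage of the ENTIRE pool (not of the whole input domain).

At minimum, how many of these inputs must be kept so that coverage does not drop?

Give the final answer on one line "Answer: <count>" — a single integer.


input #1, c=5, v=2: events B1->T, B3->S, B2->T, B4->F, B6->S, B5->F, B8->S, B7->T, B9->F, B11->E, B12->S, B10->F; outcomes B1=T, B2=T, B3=S, B4=F, B5=F, B6=S, B7=T, B8=S, B9=F, B10=F, B11=E, B12=S
input #2, c=2, v=2: events B1->T, B3->S, B2->T, B4->T, B6->S, B5->F, B8->S, B7->T, B9->F, B11->E, B12->S, B10->F; outcomes B1=T, B2=T, B3=S, B4=T, B5=F, B6=S, B7=T, B8=S, B9=F, B10=F, B11=E, B12=S
input #3, c=2, v=8: events B1->T, B3->S, B2->T, B4->T, B6->E, B5->F, B8->E, B7->F, B9->T; outcomes B1=T, B2=T, B3=S, B4=T, B5=F, B6=E, B7=F, B8=E, B9=T
input #4, c=4, v=9: events B1->T, B3->S, B2->T, B4->F, B6->S, B5->F, B8->E, B7->T, B9->T; outcomes B1=T, B2=T, B3=S, B4=F, B5=F, B6=S, B7=T, B8=E, B9=T
input #5, c=12, v=3: events B1->F, B3->E, B2->T, B4->F, B6->S, B5->F, B8->S, B7->T, B9->T; outcomes B1=F, B2=T, B3=E, B4=F, B5=F, B6=S, B7=T, B8=S, B9=T
input #6, c=4, v=8: events B1->T, B3->S, B2->T, B4->F, B6->E, B5->F, B8->E, B7->T, B9->T; outcomes B1=T, B2=T, B3=S, B4=F, B5=F, B6=E, B7=T, B8=E, B9=T
input #7, c=10, v=4: events B1->T, B3->S, B2->T, B4->F, B6->S, B5->F, B8->S, B7->T, B9->F, B11->S, B10->F; outcomes B1=T, B2=T, B3=S, B4=F, B5=F, B6=S, B7=T, B8=S, B9=F, B10=F, B11=S
input #8, c=5, v=7: events B1->T, B3->S, B2->T, B4->F, B6->S, B5->F, B8->E, B7->T, B9->F, B11->E, B12->S, B10->F; outcomes B1=T, B2=T, B3=S, B4=F, B5=F, B6=S, B7=T, B8=E, B9=F, B10=F, B11=E, B12=S
input #9, c=1, v=7: events B1->T, B3->S, B2->T, B4->T, B6->S, B5->F, B8->E, B7->F, B9->T; outcomes B1=T, B2=T, B3=S, B4=T, B5=F, B6=S, B7=F, B8=E, B9=T
input #10, c=1, v=2: events B1->T, B3->S, B2->T, B4->T, B6->S, B5->F, B8->S, B7->T, B9->F, B11->E, B12->S, B10->F; outcomes B1=T, B2=T, B3=S, B4=T, B5=F, B6=S, B7=T, B8=S, B9=F, B10=F, B11=E, B12=S
union over all inputs: B1=T, B1=F, B2=T, B3=S, B3=E, B4=T, B4=F, B5=F, B6=S, B6=E, B7=T, B7=F, B8=S, B8=E, B9=T, B9=F, B10=F, B11=S, B11=E, B12=S (20 outcomes)
size 1 is not enough: best union over all size-1 subsets is 12/20
size 2 is not enough: best union over all size-2 subsets is 17/20
size 3 is not enough: best union over all size-3 subsets is 19/20
size 4: inputs {1, 3, 5, 7} cover all 20 outcomes, and no lexicographically smaller subset of this size does
Answer: 4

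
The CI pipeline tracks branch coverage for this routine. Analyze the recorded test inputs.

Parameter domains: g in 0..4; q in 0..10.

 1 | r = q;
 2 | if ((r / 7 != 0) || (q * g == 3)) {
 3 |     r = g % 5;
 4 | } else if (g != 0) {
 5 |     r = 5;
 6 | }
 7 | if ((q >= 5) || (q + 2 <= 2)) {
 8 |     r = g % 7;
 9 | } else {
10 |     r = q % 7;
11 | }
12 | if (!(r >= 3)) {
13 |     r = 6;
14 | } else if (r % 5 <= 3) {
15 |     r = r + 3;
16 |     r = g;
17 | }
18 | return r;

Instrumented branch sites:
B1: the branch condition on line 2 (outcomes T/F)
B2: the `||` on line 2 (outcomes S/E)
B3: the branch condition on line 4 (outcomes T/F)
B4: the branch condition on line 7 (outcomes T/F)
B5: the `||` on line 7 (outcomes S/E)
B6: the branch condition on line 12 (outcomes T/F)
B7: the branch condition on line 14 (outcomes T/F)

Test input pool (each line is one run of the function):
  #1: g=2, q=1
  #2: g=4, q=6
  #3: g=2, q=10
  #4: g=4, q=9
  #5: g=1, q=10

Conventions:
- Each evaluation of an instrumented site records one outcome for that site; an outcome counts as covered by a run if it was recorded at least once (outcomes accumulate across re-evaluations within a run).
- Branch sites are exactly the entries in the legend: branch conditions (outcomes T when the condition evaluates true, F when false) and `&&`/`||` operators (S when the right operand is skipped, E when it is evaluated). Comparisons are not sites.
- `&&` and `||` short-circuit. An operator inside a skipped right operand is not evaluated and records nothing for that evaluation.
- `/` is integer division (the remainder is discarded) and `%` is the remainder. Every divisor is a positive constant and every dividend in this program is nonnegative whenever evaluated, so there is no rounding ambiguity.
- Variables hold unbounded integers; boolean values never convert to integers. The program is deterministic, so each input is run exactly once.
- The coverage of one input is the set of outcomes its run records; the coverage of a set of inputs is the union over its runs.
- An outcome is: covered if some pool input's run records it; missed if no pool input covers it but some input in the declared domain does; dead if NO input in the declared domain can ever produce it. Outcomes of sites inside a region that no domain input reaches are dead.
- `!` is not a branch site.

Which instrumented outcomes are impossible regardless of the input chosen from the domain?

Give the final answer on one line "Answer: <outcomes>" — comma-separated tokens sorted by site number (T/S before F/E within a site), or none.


running all 55 domain inputs and tallying outcomes:
  reachable outcomes have witnesses, e.g. B1=T (e.g. g=0, q=7), B1=F (e.g. g=0, q=0), B2=S (e.g. g=0, q=7), B2=E (e.g. g=0, q=0)
Answer: none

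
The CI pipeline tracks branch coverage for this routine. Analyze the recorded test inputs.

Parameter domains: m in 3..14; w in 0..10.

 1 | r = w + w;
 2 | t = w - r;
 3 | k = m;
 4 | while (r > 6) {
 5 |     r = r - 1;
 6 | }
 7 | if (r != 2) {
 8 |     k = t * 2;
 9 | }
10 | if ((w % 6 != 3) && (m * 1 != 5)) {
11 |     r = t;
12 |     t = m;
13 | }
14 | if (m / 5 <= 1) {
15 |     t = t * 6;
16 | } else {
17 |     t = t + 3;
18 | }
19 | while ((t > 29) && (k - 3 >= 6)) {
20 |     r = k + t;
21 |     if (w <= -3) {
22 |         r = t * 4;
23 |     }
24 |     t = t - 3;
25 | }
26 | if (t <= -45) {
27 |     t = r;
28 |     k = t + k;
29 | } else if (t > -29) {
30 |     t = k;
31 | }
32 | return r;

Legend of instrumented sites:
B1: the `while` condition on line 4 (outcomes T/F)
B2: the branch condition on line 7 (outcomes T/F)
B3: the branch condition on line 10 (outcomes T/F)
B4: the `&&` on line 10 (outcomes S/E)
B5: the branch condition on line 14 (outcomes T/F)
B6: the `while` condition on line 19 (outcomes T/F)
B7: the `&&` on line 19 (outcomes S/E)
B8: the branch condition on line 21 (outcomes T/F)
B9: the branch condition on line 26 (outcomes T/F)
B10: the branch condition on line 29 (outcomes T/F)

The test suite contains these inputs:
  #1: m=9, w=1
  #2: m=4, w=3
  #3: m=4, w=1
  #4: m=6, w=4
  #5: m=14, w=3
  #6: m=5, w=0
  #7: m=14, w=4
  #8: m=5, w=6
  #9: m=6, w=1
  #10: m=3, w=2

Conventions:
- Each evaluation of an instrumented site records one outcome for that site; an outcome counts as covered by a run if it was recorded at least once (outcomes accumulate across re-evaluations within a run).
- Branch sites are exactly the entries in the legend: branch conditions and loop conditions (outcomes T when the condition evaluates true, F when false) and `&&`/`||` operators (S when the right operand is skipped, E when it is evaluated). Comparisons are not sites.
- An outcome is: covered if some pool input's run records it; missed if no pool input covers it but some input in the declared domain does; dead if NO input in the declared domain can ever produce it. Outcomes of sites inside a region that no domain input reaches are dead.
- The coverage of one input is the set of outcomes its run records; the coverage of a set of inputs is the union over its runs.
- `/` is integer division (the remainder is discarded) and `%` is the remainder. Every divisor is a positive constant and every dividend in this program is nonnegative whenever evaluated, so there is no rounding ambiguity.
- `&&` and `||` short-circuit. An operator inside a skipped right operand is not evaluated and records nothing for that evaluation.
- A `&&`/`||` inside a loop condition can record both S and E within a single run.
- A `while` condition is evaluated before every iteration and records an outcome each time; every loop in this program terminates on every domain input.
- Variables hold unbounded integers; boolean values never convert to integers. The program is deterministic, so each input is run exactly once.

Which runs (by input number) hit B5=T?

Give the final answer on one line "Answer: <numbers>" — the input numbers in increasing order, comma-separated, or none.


input #1 (m=9, w=1): records B5=T
input #2 (m=4, w=3): records B5=T
input #3 (m=4, w=1): records B5=T
input #4 (m=6, w=4): records B5=T
input #5 (m=14, w=3): does not record B5=T
input #6 (m=5, w=0): records B5=T
input #7 (m=14, w=4): does not record B5=T
input #8 (m=5, w=6): records B5=T
input #9 (m=6, w=1): records B5=T
input #10 (m=3, w=2): records B5=T
Answer: 1, 2, 3, 4, 6, 8, 9, 10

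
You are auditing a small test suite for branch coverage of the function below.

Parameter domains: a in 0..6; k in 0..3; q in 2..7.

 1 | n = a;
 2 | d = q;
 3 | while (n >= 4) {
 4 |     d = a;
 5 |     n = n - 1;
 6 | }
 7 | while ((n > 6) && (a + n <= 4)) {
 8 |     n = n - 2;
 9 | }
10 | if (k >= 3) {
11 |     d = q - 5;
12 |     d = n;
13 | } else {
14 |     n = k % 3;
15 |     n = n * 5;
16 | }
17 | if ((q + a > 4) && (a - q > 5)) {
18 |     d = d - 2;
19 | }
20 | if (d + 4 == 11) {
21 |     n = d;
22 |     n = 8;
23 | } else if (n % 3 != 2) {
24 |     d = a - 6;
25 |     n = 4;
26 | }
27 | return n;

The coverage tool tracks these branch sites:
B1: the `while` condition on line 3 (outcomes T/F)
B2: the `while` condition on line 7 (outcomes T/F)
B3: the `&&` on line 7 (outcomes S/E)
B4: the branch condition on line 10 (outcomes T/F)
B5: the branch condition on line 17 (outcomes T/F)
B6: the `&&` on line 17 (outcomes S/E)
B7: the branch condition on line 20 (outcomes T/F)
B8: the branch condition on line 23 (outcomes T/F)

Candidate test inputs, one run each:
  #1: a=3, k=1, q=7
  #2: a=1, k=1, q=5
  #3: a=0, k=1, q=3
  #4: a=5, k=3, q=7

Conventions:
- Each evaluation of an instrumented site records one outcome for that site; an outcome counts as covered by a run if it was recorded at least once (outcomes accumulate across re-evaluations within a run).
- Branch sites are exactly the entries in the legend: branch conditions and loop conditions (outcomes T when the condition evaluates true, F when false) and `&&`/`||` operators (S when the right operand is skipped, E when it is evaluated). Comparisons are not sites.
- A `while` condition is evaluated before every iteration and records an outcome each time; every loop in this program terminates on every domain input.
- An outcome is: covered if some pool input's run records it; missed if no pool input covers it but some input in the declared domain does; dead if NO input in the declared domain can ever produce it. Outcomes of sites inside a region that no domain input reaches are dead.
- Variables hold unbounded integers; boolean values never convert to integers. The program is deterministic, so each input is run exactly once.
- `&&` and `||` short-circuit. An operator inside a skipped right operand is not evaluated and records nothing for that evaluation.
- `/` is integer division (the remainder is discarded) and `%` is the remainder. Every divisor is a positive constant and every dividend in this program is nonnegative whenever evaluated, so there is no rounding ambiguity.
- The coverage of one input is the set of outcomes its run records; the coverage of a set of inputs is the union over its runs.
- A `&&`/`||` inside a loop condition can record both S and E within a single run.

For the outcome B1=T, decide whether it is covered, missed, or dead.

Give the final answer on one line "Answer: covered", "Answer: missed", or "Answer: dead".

B1=T is recorded by pool input(s) 4 -> covered

Answer: covered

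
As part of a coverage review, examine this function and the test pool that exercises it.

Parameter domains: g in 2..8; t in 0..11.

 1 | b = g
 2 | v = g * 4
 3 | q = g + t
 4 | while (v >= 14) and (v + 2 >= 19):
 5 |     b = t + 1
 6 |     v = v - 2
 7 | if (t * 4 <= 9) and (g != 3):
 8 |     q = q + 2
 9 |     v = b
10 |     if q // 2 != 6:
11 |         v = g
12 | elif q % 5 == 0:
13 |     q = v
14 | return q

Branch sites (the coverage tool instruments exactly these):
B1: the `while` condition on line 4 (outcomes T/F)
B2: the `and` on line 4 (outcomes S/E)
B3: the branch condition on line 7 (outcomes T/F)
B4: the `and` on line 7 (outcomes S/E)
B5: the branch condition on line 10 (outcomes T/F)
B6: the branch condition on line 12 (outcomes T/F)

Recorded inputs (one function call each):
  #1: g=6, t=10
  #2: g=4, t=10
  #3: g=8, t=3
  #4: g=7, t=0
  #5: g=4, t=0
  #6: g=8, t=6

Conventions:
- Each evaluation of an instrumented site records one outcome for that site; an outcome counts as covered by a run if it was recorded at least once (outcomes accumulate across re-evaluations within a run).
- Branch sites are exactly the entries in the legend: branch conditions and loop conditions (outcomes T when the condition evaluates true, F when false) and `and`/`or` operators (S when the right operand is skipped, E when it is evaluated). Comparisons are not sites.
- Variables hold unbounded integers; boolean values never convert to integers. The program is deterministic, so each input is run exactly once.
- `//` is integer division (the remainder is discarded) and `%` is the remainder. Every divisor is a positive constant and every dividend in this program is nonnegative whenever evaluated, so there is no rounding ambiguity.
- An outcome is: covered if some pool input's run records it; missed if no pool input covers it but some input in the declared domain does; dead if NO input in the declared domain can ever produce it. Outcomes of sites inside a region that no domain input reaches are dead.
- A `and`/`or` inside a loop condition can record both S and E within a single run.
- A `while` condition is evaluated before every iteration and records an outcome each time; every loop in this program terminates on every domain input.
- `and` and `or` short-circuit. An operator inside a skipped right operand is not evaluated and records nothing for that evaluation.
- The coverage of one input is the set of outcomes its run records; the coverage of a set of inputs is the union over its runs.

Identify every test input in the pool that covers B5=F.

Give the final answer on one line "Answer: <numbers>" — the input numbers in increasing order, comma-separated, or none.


input #1 (g=6, t=10): never hits B5=F
input #2 (g=4, t=10): never hits B5=F
input #3 (g=8, t=3): never hits B5=F
input #4 (g=7, t=0): never hits B5=F
input #5 (g=4, t=0): never hits B5=F
input #6 (g=8, t=6): never hits B5=F
Answer: none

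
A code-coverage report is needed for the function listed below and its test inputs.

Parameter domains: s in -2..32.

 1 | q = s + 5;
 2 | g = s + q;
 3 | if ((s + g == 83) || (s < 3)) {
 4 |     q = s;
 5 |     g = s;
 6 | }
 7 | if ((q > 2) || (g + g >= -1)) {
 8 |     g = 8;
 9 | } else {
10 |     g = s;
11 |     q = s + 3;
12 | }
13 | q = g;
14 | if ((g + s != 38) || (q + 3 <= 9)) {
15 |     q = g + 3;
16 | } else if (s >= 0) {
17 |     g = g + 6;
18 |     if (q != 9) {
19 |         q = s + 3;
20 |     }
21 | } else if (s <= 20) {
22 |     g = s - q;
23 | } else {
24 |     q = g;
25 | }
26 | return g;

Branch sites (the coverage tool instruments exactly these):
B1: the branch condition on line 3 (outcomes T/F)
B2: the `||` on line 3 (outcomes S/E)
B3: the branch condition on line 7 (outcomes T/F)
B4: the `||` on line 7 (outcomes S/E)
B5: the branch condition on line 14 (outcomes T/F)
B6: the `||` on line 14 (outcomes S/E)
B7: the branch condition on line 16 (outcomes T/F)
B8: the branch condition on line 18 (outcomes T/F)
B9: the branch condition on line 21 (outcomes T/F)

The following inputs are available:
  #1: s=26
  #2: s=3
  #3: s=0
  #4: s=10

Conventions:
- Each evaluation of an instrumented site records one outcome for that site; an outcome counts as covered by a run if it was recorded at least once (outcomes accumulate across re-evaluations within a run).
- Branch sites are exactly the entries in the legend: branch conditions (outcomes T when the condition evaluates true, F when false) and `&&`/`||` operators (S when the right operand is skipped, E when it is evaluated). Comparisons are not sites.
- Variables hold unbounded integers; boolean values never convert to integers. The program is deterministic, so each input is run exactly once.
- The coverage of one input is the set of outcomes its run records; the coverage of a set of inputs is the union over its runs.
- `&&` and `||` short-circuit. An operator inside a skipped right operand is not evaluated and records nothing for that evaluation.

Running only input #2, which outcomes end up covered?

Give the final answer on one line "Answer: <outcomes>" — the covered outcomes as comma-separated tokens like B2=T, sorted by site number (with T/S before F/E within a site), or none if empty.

Tracing the run of input #2 (s=3):
  B2->E, B1->F, B4->S, B3->T, B6->S, B5->T
distinct outcomes covered: B1=F, B2=E, B3=T, B4=S, B5=T, B6=S

Answer: B1=F, B2=E, B3=T, B4=S, B5=T, B6=S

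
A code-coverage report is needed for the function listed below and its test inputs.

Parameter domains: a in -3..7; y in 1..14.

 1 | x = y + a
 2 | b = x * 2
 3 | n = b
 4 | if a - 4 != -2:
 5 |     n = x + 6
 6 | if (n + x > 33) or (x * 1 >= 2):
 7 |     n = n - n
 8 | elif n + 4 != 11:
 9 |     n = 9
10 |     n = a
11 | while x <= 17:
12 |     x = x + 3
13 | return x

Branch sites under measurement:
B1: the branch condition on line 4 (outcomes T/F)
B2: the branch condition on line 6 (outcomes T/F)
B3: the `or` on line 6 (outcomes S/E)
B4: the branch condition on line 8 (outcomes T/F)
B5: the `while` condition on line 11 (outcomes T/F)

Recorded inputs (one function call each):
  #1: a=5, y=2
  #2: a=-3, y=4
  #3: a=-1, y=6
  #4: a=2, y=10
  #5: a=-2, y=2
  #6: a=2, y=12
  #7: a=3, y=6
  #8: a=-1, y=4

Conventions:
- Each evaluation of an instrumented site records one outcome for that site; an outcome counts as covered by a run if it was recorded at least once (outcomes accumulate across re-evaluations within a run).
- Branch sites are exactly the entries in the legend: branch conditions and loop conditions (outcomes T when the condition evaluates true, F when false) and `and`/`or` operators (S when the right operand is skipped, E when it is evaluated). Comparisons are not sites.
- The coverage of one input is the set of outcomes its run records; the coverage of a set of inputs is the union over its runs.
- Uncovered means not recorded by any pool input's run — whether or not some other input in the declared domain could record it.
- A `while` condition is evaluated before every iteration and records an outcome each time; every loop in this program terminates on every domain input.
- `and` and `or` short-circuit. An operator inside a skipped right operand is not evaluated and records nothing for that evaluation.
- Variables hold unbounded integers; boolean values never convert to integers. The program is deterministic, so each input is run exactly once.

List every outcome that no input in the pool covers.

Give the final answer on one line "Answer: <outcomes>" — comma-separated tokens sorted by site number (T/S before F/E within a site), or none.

input #1 (a=5, y=2): events B1->T, B3->E, B2->T, B5->T, B5->T, B5->T, B5->T, B5->F; covers B1=T, B2=T, B3=E, B5=T, B5=F
input #2 (a=-3, y=4): events B1->T, B3->E, B2->F, B4->F, B5->T, B5->T, B5->T, B5->T, B5->T, B5->T, B5->F; covers B1=T, B2=F, B3=E, B4=F, B5=T, B5=F
input #3 (a=-1, y=6): events B1->T, B3->E, B2->T, B5->T, B5->T, B5->T, B5->T, B5->T, B5->F; covers B1=T, B2=T, B3=E, B5=T, B5=F
input #4 (a=2, y=10): events B1->F, B3->S, B2->T, B5->T, B5->T, B5->F; covers B1=F, B2=T, B3=S, B5=T, B5=F
input #5 (a=-2, y=2): events B1->T, B3->E, B2->F, B4->T, B5->T, B5->T, B5->T, B5->T, B5->T, B5->T, B5->F; covers B1=T, B2=F, B3=E, B4=T, B5=T, B5=F
input #6 (a=2, y=12): events B1->F, B3->S, B2->T, B5->T, B5->T, B5->F; covers B1=F, B2=T, B3=S, B5=T, B5=F
input #7 (a=3, y=6): events B1->T, B3->E, B2->T, B5->T, B5->T, B5->T, B5->F; covers B1=T, B2=T, B3=E, B5=T, B5=F
input #8 (a=-1, y=4): events B1->T, B3->E, B2->T, B5->T, B5->T, B5->T, B5->T, B5->T, B5->F; covers B1=T, B2=T, B3=E, B5=T, B5=F
union over the pool: B1=T, B1=F, B2=T, B2=F, B3=S, B3=E, B4=T, B4=F, B5=T, B5=F
uncovered (0 of 10): none

Answer: none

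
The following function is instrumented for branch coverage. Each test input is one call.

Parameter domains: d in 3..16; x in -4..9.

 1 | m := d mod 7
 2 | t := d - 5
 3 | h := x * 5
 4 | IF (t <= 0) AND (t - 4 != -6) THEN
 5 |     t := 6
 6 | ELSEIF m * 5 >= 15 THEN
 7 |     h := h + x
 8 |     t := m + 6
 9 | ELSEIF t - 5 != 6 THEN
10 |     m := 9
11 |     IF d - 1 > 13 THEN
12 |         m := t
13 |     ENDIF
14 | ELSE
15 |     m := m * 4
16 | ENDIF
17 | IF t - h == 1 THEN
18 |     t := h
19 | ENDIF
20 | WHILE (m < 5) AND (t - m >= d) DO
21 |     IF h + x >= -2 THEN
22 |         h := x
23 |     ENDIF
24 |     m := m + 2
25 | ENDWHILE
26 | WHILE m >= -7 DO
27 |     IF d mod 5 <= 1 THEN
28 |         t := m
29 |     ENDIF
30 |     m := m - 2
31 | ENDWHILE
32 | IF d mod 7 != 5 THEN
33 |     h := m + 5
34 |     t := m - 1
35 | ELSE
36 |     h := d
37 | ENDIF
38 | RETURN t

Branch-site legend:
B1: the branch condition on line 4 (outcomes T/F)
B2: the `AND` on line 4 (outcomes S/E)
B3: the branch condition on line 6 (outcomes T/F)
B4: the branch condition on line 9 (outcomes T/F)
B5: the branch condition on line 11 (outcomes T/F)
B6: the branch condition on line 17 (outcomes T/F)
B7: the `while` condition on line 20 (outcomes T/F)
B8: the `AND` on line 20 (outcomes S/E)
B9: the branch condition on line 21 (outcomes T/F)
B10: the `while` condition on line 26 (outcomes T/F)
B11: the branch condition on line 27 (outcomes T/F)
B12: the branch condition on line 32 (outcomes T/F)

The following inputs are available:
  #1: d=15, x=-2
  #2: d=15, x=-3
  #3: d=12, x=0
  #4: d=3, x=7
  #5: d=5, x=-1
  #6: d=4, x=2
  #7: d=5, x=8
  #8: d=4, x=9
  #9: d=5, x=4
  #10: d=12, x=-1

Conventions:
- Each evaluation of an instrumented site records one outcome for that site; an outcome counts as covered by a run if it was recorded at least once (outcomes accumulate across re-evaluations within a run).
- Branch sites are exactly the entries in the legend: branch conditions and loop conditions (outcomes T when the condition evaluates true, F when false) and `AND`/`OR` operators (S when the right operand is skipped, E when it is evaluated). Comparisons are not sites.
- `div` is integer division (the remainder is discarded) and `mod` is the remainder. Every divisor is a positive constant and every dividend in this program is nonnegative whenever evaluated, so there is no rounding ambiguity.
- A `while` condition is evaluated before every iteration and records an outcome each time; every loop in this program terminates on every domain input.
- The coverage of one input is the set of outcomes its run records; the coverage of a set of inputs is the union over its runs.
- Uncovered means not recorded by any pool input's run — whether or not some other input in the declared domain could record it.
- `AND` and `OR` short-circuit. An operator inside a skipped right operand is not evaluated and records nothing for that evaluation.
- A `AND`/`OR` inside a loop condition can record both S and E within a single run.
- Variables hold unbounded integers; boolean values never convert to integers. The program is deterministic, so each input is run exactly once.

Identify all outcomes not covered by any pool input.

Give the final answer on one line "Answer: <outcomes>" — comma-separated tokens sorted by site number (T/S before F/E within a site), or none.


input #1, d=15, x=-2: outcomes B1=F, B2=S, B3=F, B4=T, B5=T, B6=F, B7=F, B8=S, B10=T, B10=F, B11=T, B12=T
input #2, d=15, x=-3: outcomes B1=F, B2=S, B3=F, B4=T, B5=T, B6=F, B7=F, B8=S, B10=T, B10=F, B11=T, B12=T
input #3, d=12, x=0: outcomes B1=F, B2=S, B3=T, B6=F, B7=F, B8=S, B10=T, B10=F, B11=F, B12=F
input #4, d=3, x=7: outcomes B1=F, B2=E, B3=T, B6=F, B7=T, B7=F, B8=S, B8=E, B9=T, B10=T, B10=F, B11=F, B12=T
input #5, d=5, x=-1: outcomes B1=T, B2=E, B6=F, B7=F, B8=S, B10=T, B10=F, B11=T, B12=F
input #6, d=4, x=2: outcomes B1=T, B2=E, B6=F, B7=F, B8=E, B10=T, B10=F, B11=F, B12=T
input #7, d=5, x=8: outcomes B1=T, B2=E, B6=F, B7=F, B8=S, B10=T, B10=F, B11=T, B12=F
input #8, d=4, x=9: outcomes B1=T, B2=E, B6=F, B7=F, B8=E, B10=T, B10=F, B11=F, B12=T
input #9, d=5, x=4: outcomes B1=T, B2=E, B6=F, B7=F, B8=S, B10=T, B10=F, B11=T, B12=F
input #10, d=12, x=-1: outcomes B1=F, B2=S, B3=T, B6=F, B7=F, B8=S, B10=T, B10=F, B11=F, B12=F
union over the pool: B1=T, B1=F, B2=S, B2=E, B3=T, B3=F, B4=T, B5=T, B6=F, B7=T, B7=F, B8=S, B8=E, B9=T, B10=T, B10=F, B11=T, B11=F, B12=T, B12=F
uncovered (4 of 24): B4=F, B5=F, B6=T, B9=F
Answer: B4=F, B5=F, B6=T, B9=F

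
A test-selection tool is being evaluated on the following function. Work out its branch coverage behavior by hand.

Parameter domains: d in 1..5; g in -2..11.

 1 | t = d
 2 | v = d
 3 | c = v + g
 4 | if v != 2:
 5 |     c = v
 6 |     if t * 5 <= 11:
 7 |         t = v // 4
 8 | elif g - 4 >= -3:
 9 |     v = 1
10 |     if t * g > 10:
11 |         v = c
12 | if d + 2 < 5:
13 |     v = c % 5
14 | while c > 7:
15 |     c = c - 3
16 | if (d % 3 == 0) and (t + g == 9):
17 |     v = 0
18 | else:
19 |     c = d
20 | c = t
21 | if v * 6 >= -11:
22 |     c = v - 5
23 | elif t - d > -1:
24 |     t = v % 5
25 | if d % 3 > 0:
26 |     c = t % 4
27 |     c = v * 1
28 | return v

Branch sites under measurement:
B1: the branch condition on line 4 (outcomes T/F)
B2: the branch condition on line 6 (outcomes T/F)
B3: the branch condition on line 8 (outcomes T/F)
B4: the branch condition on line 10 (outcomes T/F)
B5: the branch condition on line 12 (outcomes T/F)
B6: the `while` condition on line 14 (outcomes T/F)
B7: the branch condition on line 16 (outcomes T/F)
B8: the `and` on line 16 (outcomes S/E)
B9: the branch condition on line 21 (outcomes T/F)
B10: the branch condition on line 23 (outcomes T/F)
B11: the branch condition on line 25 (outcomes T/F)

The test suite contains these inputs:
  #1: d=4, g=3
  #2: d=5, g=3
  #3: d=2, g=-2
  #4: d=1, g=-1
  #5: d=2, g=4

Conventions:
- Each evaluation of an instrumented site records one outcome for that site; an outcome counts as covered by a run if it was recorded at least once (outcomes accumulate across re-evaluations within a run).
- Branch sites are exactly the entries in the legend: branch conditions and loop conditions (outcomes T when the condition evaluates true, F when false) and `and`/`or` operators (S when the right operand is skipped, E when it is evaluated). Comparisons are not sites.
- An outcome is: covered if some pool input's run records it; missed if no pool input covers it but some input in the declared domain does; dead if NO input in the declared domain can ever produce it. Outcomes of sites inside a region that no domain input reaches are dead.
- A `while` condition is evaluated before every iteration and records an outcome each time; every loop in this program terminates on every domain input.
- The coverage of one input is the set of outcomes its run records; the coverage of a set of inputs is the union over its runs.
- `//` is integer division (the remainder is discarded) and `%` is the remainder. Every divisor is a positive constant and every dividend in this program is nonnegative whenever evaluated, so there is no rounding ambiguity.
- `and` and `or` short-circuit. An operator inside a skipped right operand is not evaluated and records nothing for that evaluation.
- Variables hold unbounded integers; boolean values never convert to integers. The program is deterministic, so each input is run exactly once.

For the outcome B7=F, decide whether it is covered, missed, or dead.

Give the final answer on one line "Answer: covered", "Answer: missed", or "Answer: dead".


B7=F is recorded by pool input(s) 1, 2, 3, 4, 5 -> covered
Answer: covered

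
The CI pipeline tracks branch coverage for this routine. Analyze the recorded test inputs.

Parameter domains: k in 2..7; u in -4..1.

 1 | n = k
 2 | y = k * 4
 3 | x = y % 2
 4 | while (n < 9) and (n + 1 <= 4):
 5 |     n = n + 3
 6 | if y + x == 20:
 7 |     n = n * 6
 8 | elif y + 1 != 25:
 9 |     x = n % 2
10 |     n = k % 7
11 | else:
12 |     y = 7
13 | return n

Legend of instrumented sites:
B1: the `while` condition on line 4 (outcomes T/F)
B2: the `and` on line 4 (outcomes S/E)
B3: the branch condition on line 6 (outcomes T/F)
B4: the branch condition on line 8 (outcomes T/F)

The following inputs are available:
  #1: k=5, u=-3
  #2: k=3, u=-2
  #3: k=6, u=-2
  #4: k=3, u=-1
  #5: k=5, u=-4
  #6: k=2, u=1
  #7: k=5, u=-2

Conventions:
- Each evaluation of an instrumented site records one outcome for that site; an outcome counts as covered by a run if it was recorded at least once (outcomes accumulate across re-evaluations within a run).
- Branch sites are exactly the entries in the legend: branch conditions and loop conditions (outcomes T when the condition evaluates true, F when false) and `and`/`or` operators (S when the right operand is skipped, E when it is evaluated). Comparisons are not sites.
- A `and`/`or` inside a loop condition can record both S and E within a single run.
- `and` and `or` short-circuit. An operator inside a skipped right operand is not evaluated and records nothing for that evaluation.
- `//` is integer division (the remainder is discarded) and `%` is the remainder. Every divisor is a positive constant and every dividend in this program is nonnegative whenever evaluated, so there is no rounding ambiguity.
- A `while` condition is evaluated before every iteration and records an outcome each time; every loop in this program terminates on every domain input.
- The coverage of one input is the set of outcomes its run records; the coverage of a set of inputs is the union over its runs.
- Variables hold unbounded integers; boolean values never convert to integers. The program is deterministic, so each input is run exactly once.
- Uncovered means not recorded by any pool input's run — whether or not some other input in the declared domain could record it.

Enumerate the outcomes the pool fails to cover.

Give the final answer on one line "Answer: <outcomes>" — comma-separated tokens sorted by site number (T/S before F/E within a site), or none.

input #1, k=5, u=-3: events B2->E, B1->F, B3->T; outcomes B1=F, B2=E, B3=T
input #2, k=3, u=-2: events B2->E, B1->T, B2->E, B1->F, B3->F, B4->T; outcomes B1=T, B1=F, B2=E, B3=F, B4=T
input #3, k=6, u=-2: events B2->E, B1->F, B3->F, B4->F; outcomes B1=F, B2=E, B3=F, B4=F
input #4, k=3, u=-1: events B2->E, B1->T, B2->E, B1->F, B3->F, B4->T; outcomes B1=T, B1=F, B2=E, B3=F, B4=T
input #5, k=5, u=-4: events B2->E, B1->F, B3->T; outcomes B1=F, B2=E, B3=T
input #6, k=2, u=1: events B2->E, B1->T, B2->E, B1->F, B3->F, B4->T; outcomes B1=T, B1=F, B2=E, B3=F, B4=T
input #7, k=5, u=-2: events B2->E, B1->F, B3->T; outcomes B1=F, B2=E, B3=T
union over the pool: B1=T, B1=F, B2=E, B3=T, B3=F, B4=T, B4=F
uncovered (1 of 8): B2=S

Answer: B2=S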